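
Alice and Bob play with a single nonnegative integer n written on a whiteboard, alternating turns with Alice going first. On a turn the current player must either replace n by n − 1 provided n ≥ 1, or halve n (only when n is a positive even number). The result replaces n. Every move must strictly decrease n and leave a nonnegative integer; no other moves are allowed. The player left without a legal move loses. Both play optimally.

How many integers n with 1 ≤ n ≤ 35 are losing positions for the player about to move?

17

Label each position W (a win for the player to move) or L (a loss). A position with no legal move is L; any other position is W exactly when some move reaches an L, and L when every move reaches a W.
n=0: no move → L
n=1: reaches L-position 0 → W
n=2: only reaches 1(W), which is W → L
n=3: reaches L-position 2 → W
n=4: reaches L-position 2 → W
n=5: only reaches 4(W), which is W → L
n=6: reaches L-position 5 → W
n=7: only reaches 6(W), which is W → L
n=8: reaches L-position 7 → W
n=9: only reaches 8(W), which is W → L
n=10: reaches L-position 5 → W
n=11: only reaches 10(W), which is W → L
n=12: reaches L-position 11 → W
n=13: only reaches 12(W), which is W → L
n=14: reaches L-position 7 → W
n=15: only reaches 14(W), which is W → L
n=16: reaches L-position 15 → W
n=17: only reaches 16(W), which is W → L
n=18: reaches L-position 9 → W
n=19: only reaches 18(W), which is W → L
n=20: reaches L-position 19 → W
n=21: only reaches 20(W), which is W → L
n=22: reaches L-position 11 → W
n=23: only reaches 22(W), which is W → L
n=24: reaches L-position 23 → W
n=25: only reaches 24(W), which is W → L
n=26: reaches L-position 13 → W
n=27: only reaches 26(W), which is W → L
n=28: reaches L-position 27 → W
n=29: only reaches 28(W), which is W → L
n=30: reaches L-position 15 → W
n=31: only reaches 30(W), which is W → L
n=32: reaches L-position 31 → W
n=33: only reaches 32(W), which is W → L
n=34: reaches L-position 17 → W
n=35: only reaches 34(W), which is W → L
L entries with 1 ≤ n ≤ 35 (n=0 is outside the asked range and is not counted): n = 2, 5, 7, 9, 11, 13, 15, 17, 19, 21, 23, 25, 27, 29, 31, 33, 35; that makes 17.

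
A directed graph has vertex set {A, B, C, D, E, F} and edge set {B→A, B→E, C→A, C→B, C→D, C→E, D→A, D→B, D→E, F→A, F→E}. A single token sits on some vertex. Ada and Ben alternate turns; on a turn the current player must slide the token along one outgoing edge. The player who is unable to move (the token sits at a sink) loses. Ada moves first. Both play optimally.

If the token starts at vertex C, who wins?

Ada wins.

Classify positions by backward induction: terminal positions (no move available) are L. From any other position, the mover wins iff some move reaches an L.
Every edge goes from a vertex to one that appears earlier in the order E, A, B, D, C, F, so processing vertices in that order labels each vertex after all of its successors.
E: no outgoing edge → L
A: no outgoing edge → L
B: W (go to A, an L position)
D: W (go to A, an L position)
C: W (go to A, an L position)
F: W (go to A, an L position)
The starting position C is W: Ada should move to A, handing over an L position.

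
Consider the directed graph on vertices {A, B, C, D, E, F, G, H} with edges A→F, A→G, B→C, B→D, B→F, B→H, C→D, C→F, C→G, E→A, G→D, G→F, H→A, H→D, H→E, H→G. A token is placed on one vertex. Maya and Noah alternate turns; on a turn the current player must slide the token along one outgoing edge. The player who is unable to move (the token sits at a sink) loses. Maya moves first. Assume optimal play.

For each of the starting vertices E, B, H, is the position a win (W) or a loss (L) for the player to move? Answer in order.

E: L, B: W, H: W

Use the standard recursion: the mover loses at a terminal position; elsewhere, the mover wins exactly when some move hands the opponent an L position.
Every edge goes from a vertex to one that appears earlier in the order F, D, G, C, A, E, H, B, so processing vertices in that order labels each vertex after all of its successors.
F: no outgoing edge → L
D: no outgoing edge → L
G: W (go to D, an L position)
C: W (go to D, an L position)
A: W (go to F, an L position)
E: L (sole option A(W) is W)
H: W (go to E, an L position)
B: W (go to D, an L position)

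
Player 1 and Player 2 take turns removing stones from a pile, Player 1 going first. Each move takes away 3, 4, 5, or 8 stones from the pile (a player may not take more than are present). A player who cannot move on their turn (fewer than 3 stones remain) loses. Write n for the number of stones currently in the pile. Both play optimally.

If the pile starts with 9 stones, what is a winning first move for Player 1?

Build the W/L table. Terminal = L. A non-terminal position is W if it has a move to some L; otherwise it is L.
n=0: no move → L
n=1: no move → L
n=2: no move → L
n=3: W (go to 0, an L position)
n=4: W (go to 1, an L position)
n=5: W (go to 2, an L position)
n=6: W (go to 2, an L position)
n=7: W (go to 2, an L position)
n=8: W (go to 0, an L position)
n=9: W (go to 1, an L position)
From 9, the L positions reachable in one move are: 1.

Remove 8, leaving 1.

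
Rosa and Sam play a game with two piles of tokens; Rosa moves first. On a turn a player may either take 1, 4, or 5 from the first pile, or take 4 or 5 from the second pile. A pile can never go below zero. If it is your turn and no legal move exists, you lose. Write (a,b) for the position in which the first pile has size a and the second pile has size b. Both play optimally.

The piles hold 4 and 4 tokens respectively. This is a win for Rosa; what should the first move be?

Move to (3,4).

Use the standard recursion: the mover loses at a terminal position; elsewhere, the mover wins exactly when some move hands the opponent an L position.
No move ever increases a pile, so every position that can arise here has a ≤ 4 and b ≤ 4; it is enough to label the cells with 0 ≤ a ≤ 4 and 0 ≤ b ≤ 4.
Every move lowers a or b (never raises either), so fill the grid row by row in increasing a, and left to right within a row: each cell's successors are then already labelled.
      b=0  b=1  b=2  b=3  b=4
a=0:    L    L    L    L    W
a=1:    W    W    W    W    L
a=2:    L    L    L    L    W
a=3:    W    W    W    W    L
a=4:    W    W    W    W    W
Cells with no legal move (terminal, hence L): (0,0), (0,1), (0,2), (0,3).
The remaining L cells, each justified by listing all of its moves:
(1,4): →(0,4)(W), (1,0)(W) — all W, so L
(2,0): →(1,0)(W) only, which is W, so L
(2,1): →(1,1)(W) only, which is W, so L
(2,2): →(1,2)(W) only, which is W, so L
(2,3): →(1,3)(W) only, which is W, so L
(3,4): →(2,4)(W), (3,0)(W) — all W, so L
Every other cell has at least one move into one of the L cells above, so it is W.
From (4,4), the L positions reachable in one move are: (3,4).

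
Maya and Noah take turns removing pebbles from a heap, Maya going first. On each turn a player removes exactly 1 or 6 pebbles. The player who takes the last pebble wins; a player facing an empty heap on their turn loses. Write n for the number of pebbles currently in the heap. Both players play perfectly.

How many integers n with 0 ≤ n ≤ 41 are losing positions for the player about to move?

18

Work bottom-up. With no move the player to move loses. Otherwise the position is W if at least one move leads to an L position for the opponent, and L if every move leads to a W.
n=0: no move → L
n=1: W (go to 0, an L position)
n=2: L (sole option 1(W) is W)
n=3: W (go to 2, an L position)
n=4: L (sole option 3(W) is W)
n=5: W (go to 4, an L position)
n=6: W (go to 0, an L position)
n=7: L (options 6(W), 1(W) are all W)
n=8: W (go to 7, an L position)
n=9: L (options 8(W), 3(W) are all W)
n=10: W (go to 9, an L position)
n=11: L (options 10(W), 5(W) are all W)
n=12: W (go to 11, an L position)
n=13: W (go to 7, an L position)
n=14: L (options 13(W), 8(W) are all W)
n=15: W (go to 14, an L position)
n=16: L (options 15(W), 10(W) are all W)
n=17: W (go to 16, an L position)
n=18: L (options 17(W), 12(W) are all W)
n=19: W (go to 18, an L position)
n=20: W (go to 14, an L position)
n=21: L (options 20(W), 15(W) are all W)
n=22: W (go to 21, an L position)
n=23: L (options 22(W), 17(W) are all W)
n=24: W (go to 23, an L position)
n=25: L (options 24(W), 19(W) are all W)
n=26: W (go to 25, an L position)
n=27: W (go to 21, an L position)
n=28: L (options 27(W), 22(W) are all W)
n=29: W (go to 28, an L position)
n=30: L (options 29(W), 24(W) are all W)
n=31: W (go to 30, an L position)
n=32: L (options 31(W), 26(W) are all W)
n=33: W (go to 32, an L position)
n=34: W (go to 28, an L position)
n=35: L (options 34(W), 29(W) are all W)
n=36: W (go to 35, an L position)
n=37: L (options 36(W), 31(W) are all W)
n=38: W (go to 37, an L position)
n=39: L (options 38(W), 33(W) are all W)
n=40: W (go to 39, an L position)
n=41: W (go to 35, an L position)
L entries with 0 ≤ n ≤ 41: n = 0, 2, 4, 7, 9, 11, 14, 16, 18, 21, 23, 25, 28, 30, 32, 35, 37, 39; that makes 18.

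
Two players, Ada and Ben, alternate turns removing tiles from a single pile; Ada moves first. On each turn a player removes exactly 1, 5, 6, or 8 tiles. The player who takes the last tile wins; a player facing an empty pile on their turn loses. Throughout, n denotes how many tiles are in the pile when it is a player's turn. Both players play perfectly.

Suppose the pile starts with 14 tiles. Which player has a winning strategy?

Ada wins.

Classify positions by backward induction: terminal positions (no move available) are L. From any other position, the mover wins iff some move reaches an L.
n=0: no move → L
n=1: reaches L-position 0 → W
n=2: only reaches 1(W), which is W → L
n=3: reaches L-position 2 → W
n=4: only reaches 3(W), which is W → L
n=5: reaches L-position 4 → W
n=6: reaches L-position 0 → W
n=7: reaches L-position 2 → W
n=8: reaches L-position 2 → W
n=9: reaches L-position 4 → W
n=10: reaches L-position 4 → W
n=11: only reaches 10(W), 6(W), 5(W), 3(W), all W → L
n=12: reaches L-position 11 → W
n=13: only reaches 12(W), 8(W), 7(W), 5(W), all W → L
n=14: reaches L-position 13 → W
From 14 Ada can remove 1, leaving 13, reaching an L position.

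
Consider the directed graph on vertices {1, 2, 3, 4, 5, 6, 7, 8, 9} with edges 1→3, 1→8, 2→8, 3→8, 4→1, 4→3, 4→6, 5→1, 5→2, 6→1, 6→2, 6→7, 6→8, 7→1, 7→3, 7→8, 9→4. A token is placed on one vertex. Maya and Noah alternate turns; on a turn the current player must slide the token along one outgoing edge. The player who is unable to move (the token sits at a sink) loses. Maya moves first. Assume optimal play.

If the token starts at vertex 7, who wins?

Maya wins.

Compute win/loss labels from the base case upward. A position with no move is L. Any other position is W if it can reach an L in one move, else L.
Every edge goes from a vertex to one that appears earlier in the order 8, 3, 1, 2, 7, 6, 4, 5, 9, so processing vertices in that order labels each vertex after all of its successors.
8: no outgoing edge → L
3: W (go to 8, an L position)
1: W (go to 8, an L position)
2: W (go to 8, an L position)
7: W (go to 8, an L position)
6: W (go to 8, an L position)
4: L (options 6(W), 1(W), 3(W) are all W)
5: L (options 2(W), 1(W) are all W)
9: W (go to 4, an L position)
From 7 Maya can move to 8, reaching an L position.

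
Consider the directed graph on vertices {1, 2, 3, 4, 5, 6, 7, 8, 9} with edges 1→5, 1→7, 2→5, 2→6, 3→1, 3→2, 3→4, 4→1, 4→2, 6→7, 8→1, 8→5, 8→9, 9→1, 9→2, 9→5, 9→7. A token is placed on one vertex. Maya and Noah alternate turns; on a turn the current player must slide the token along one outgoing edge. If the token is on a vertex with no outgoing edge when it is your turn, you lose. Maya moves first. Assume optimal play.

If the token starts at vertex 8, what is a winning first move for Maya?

Build the W/L table. Terminal = L. A non-terminal position is W if it has a move to some L; otherwise it is L.
Every edge goes from a vertex to one that appears earlier in the order 7, 5, 6, 1, 2, 4, 9, 8, 3, so processing vertices in that order labels each vertex after all of its successors.
7: no outgoing edge → L
5: no outgoing edge → L
6: can move to 7, which is L ⇒ W
1: can move to 5, which is L ⇒ W
2: can move to 5, which is L ⇒ W
4: moves to 2(W), 1(W); every one is W ⇒ L
9: can move to 5, which is L ⇒ W
8: can move to 5, which is L ⇒ W
3: can move to 4, which is L ⇒ W
From 8, the L positions reachable in one move are: 5.

Move to 5.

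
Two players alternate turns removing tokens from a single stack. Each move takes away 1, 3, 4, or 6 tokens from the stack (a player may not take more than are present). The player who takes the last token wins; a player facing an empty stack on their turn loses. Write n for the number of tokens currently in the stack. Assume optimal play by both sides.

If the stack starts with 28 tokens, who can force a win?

Positions with no move are L. A position that does have a move is losing for the player to move precisely when every available move leads to a winning position for the opponent. Fill in the labels:
n=0: no move → L
n=1: reaches L-position 0 → W
n=2: only reaches 1(W), which is W → L
n=3: reaches L-position 2 → W
n=4: reaches L-position 0 → W
n=5: reaches L-position 2 → W
n=6: reaches L-position 2 → W
n=7: only reaches 6(W), 4(W), 3(W), 1(W), all W → L
n=8: reaches L-position 7 → W
n=9: only reaches 8(W), 6(W), 5(W), 3(W), all W → L
n=10: reaches L-position 9 → W
n=11: reaches L-position 7 → W
n=12: reaches L-position 9 → W
n=13: reaches L-position 9 → W
n=14: only reaches 13(W), 11(W), 10(W), 8(W), all W → L
n=15: reaches L-position 14 → W
n=16: only reaches 15(W), 13(W), 12(W), 10(W), all W → L
n=17: reaches L-position 16 → W
n=18: reaches L-position 14 → W
n=19: reaches L-position 16 → W
n=20: reaches L-position 16 → W
n=21: only reaches 20(W), 18(W), 17(W), 15(W), all W → L
n=22: reaches L-position 21 → W
n=23: only reaches 22(W), 20(W), 19(W), 17(W), all W → L
n=24: reaches L-position 23 → W
n=25: reaches L-position 21 → W
n=26: reaches L-position 23 → W
n=27: reaches L-position 23 → W
n=28: only reaches 27(W), 25(W), 24(W), 22(W), all W → L
The starting position 28 is L: whatever the player to move does, the opponent receives a W position.

The second player wins.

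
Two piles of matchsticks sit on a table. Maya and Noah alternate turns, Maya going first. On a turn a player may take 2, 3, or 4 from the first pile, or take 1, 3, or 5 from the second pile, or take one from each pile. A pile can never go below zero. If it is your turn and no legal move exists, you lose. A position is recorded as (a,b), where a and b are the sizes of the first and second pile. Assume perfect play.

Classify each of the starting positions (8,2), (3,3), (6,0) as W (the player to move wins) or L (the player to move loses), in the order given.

Classify positions by backward induction: terminal positions (no move available) are L. From any other position, the mover wins iff some move reaches an L.
No move ever increases a pile, so every position that can arise here has a ≤ 8 and b ≤ 3; it is enough to label the cells with 0 ≤ a ≤ 8 and 0 ≤ b ≤ 3.
Every move lowers a or b (never raises either), so fill the grid row by row in increasing a, and left to right within a row: each cell's successors are then already labelled.
      b=0  b=1  b=2  b=3
a=0:    L    W    L    W
a=1:    L    W    L    W
a=2:    W    W    W    W
a=3:    W    L    W    L
a=4:    W    L    W    L
a=5:    W    W    W    W
a=6:    L    W    L    W
a=7:    L    W    L    W
a=8:    W    W    W    W
Cells with no legal move (terminal, hence L): (0,0), (1,0).
The remaining L cells, each justified by listing all of its moves:
(0,2): L (sole option (0,1)(W) is W)
(1,2): L (options (1,1)(W), (0,1)(W) are all W)
(3,1): L (options (1,1)(W), (0,1)(W), (3,0)(W), (2,0)(W) are all W)
(3,3): L (options (1,3)(W), (0,3)(W), (3,2)(W), (3,0)(W), (2,2)(W) are all W)
(4,1): L (options (2,1)(W), (1,1)(W), (0,1)(W), (4,0)(W), (3,0)(W) are all W)
(4,3): L (options (2,3)(W), (1,3)(W), (0,3)(W), (4,2)(W), (4,0)(W), (3,2)(W) are all W)
(6,0): L (options (4,0)(W), (3,0)(W), (2,0)(W) are all W)
(6,2): L (options (4,2)(W), (3,2)(W), (2,2)(W), (6,1)(W), (5,1)(W) are all W)
(7,0): L (options (5,0)(W), (4,0)(W), (3,0)(W) are all W)
(7,2): L (options (5,2)(W), (4,2)(W), (3,2)(W), (7,1)(W), (6,1)(W) are all W)
Every other cell has at least one move into one of the L cells above, so it is W.
(8,2): the move to (6,2) reaches an L cell, so W
(3,3): one of the L cells justified above, so L
(6,0): one of the L cells justified above, so L

(8,2): W, (3,3): L, (6,0): L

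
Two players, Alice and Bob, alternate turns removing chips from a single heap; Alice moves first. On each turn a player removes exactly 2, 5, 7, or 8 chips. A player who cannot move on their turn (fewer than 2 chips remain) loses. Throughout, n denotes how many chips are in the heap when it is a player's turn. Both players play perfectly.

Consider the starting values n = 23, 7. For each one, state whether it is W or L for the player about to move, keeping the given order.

23: L, 7: W

Work bottom-up. With no move the player to move loses. Otherwise the position is W if at least one move leads to an L position for the opponent, and L if every move leads to a W.
n=0: no move → L
n=1: no move → L
n=2: W (go to 0, an L position)
n=3: W (go to 1, an L position)
n=4: L (sole option 2(W) is W)
n=5: W (go to 0, an L position)
n=6: W (go to 4, an L position)
n=7: W (go to 0, an L position)
n=8: W (go to 1, an L position)
n=9: W (go to 4, an L position)
n=10: L (options 8(W), 5(W), 3(W), 2(W) are all W)
n=11: W (go to 4, an L position)
n=12: W (go to 10, an L position)
n=13: L (options 11(W), 8(W), 6(W), 5(W) are all W)
n=14: L (options 12(W), 9(W), 7(W), 6(W) are all W)
n=15: W (go to 13, an L position)
n=16: W (go to 14, an L position)
n=17: W (go to 10, an L position)
n=18: W (go to 13, an L position)
n=19: W (go to 14, an L position)
n=20: W (go to 13, an L position)
n=21: W (go to 14, an L position)
n=22: W (go to 14, an L position)
n=23: L (options 21(W), 18(W), 16(W), 15(W) are all W)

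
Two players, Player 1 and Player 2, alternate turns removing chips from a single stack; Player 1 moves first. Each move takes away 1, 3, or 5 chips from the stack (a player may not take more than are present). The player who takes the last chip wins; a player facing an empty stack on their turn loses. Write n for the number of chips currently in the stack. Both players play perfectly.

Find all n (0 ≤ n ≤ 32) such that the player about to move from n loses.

0, 2, 4, 6, 8, 10, 12, 14, 16, 18, 20, 22, 24, 26, 28, 30, 32

Label each position W (a win for the player to move) or L (a loss). A position with no legal move is L; any other position is W exactly when some move reaches an L, and L when every move reaches a W.
n=0: no move → L
n=1: →0(L), so W
n=2: →1(W) only, which is W, so L
n=3: →2(L), so W
n=4: →3(W), 1(W) — all W, so L
n=5: →4(L), so W
n=6: →5(W), 3(W), 1(W) — all W, so L
n=7: →6(L), so W
n=8: →7(W), 5(W), 3(W) — all W, so L
n=9: →8(L), so W
n=10: →9(W), 7(W), 5(W) — all W, so L
n=11: →10(L), so W
n=12: →11(W), 9(W), 7(W) — all W, so L
n=13: →12(L), so W
n=14: →13(W), 11(W), 9(W) — all W, so L
n=15: →14(L), so W
n=16: →15(W), 13(W), 11(W) — all W, so L
n=17: →16(L), so W
n=18: →17(W), 15(W), 13(W) — all W, so L
n=19: →18(L), so W
n=20: →19(W), 17(W), 15(W) — all W, so L
n=21: →20(L), so W
n=22: →21(W), 19(W), 17(W) — all W, so L
n=23: →22(L), so W
n=24: →23(W), 21(W), 19(W) — all W, so L
n=25: →24(L), so W
n=26: →25(W), 23(W), 21(W) — all W, so L
n=27: →26(L), so W
n=28: →27(W), 25(W), 23(W) — all W, so L
n=29: →28(L), so W
n=30: →29(W), 27(W), 25(W) — all W, so L
n=31: →30(L), so W
n=32: →31(W), 29(W), 27(W) — all W, so L
The losing starting values of n are exactly the entries labelled L in this table (17 of them).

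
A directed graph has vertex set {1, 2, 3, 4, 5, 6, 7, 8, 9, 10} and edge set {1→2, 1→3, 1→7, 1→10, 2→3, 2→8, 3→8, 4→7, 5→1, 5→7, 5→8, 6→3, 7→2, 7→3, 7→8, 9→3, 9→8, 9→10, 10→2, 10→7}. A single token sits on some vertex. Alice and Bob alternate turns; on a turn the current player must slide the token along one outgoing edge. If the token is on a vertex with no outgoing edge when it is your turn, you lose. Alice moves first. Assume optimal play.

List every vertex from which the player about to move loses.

Label each position W (a win for the player to move) or L (a loss). A position with no legal move is L; any other position is W exactly when some move reaches an L, and L when every move reaches a W.
Every edge goes from a vertex to one that appears earlier in the order 8, 3, 2, 7, 10, 9, 1, 5, 6, 4, so processing vertices in that order labels each vertex after all of its successors.
8: no outgoing edge → L
3: →8(L), so W
2: →8(L), so W
7: →8(L), so W
10: →7(W), 2(W) — all W, so L
9: →10(L), so W
1: →10(L), so W
5: →8(L), so W
6: →3(W) only, which is W, so L
4: →7(W) only, which is W, so L
Reading off the rows marked L gives the requested list; there are 4 such vertices.

4, 6, 8, 10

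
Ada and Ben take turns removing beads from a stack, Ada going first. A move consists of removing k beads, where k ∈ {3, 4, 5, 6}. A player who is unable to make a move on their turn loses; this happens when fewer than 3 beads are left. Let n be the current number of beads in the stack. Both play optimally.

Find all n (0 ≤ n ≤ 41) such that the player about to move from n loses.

0, 1, 2, 9, 10, 11, 18, 19, 20, 27, 28, 29, 36, 37, 38

Classify positions by backward induction: terminal positions (no move available) are L. From any other position, the mover wins iff some move reaches an L.
n=0: no move → L
n=1: no move → L
n=2: no move → L
n=3: reaches L-position 0 → W
n=4: reaches L-position 1 → W
n=5: reaches L-position 2 → W
n=6: reaches L-position 2 → W
n=7: reaches L-position 2 → W
n=8: reaches L-position 2 → W
n=9: only reaches 6(W), 5(W), 4(W), 3(W), all W → L
n=10: only reaches 7(W), 6(W), 5(W), 4(W), all W → L
n=11: only reaches 8(W), 7(W), 6(W), 5(W), all W → L
n=12: reaches L-position 9 → W
n=13: reaches L-position 10 → W
n=14: reaches L-position 11 → W
n=15: reaches L-position 11 → W
n=16: reaches L-position 11 → W
n=17: reaches L-position 11 → W
n=18: only reaches 15(W), 14(W), 13(W), 12(W), all W → L
n=19: only reaches 16(W), 15(W), 14(W), 13(W), all W → L
n=20: only reaches 17(W), 16(W), 15(W), 14(W), all W → L
n=21: reaches L-position 18 → W
n=22: reaches L-position 19 → W
n=23: reaches L-position 20 → W
n=24: reaches L-position 20 → W
n=25: reaches L-position 20 → W
n=26: reaches L-position 20 → W
n=27: only reaches 24(W), 23(W), 22(W), 21(W), all W → L
n=28: only reaches 25(W), 24(W), 23(W), 22(W), all W → L
n=29: only reaches 26(W), 25(W), 24(W), 23(W), all W → L
n=30: reaches L-position 27 → W
n=31: reaches L-position 28 → W
n=32: reaches L-position 29 → W
n=33: reaches L-position 29 → W
n=34: reaches L-position 29 → W
n=35: reaches L-position 29 → W
n=36: only reaches 33(W), 32(W), 31(W), 30(W), all W → L
n=37: only reaches 34(W), 33(W), 32(W), 31(W), all W → L
n=38: only reaches 35(W), 34(W), 33(W), 32(W), all W → L
n=39: reaches L-position 36 → W
n=40: reaches L-position 37 → W
n=41: reaches L-position 38 → W
The losing starting values of n are exactly the entries labelled L in this table (15 of them).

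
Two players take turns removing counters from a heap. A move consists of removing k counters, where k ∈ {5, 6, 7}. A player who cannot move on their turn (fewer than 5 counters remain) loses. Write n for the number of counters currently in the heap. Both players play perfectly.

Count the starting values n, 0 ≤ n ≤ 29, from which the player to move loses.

15

Label each position W (a win for the player to move) or L (a loss). A position with no legal move is L; any other position is W exactly when some move reaches an L, and L when every move reaches a W.
n=0: no move → L
n=1: no move → L
n=2: no move → L
n=3: no move → L
n=4: no move → L
n=5: reaches L-position 0 → W
n=6: reaches L-position 1 → W
n=7: reaches L-position 2 → W
n=8: reaches L-position 3 → W
n=9: reaches L-position 4 → W
n=10: reaches L-position 4 → W
n=11: reaches L-position 4 → W
n=12: only reaches 7(W), 6(W), 5(W), all W → L
n=13: only reaches 8(W), 7(W), 6(W), all W → L
n=14: only reaches 9(W), 8(W), 7(W), all W → L
n=15: only reaches 10(W), 9(W), 8(W), all W → L
n=16: only reaches 11(W), 10(W), 9(W), all W → L
n=17: reaches L-position 12 → W
n=18: reaches L-position 13 → W
n=19: reaches L-position 14 → W
n=20: reaches L-position 15 → W
n=21: reaches L-position 16 → W
n=22: reaches L-position 16 → W
n=23: reaches L-position 16 → W
n=24: only reaches 19(W), 18(W), 17(W), all W → L
n=25: only reaches 20(W), 19(W), 18(W), all W → L
n=26: only reaches 21(W), 20(W), 19(W), all W → L
n=27: only reaches 22(W), 21(W), 20(W), all W → L
n=28: only reaches 23(W), 22(W), 21(W), all W → L
n=29: reaches L-position 24 → W
L entries with 0 ≤ n ≤ 29: n = 0, 1, 2, 3, 4, 12, 13, 14, 15, 16, 24, 25, 26, 27, 28; that makes 15.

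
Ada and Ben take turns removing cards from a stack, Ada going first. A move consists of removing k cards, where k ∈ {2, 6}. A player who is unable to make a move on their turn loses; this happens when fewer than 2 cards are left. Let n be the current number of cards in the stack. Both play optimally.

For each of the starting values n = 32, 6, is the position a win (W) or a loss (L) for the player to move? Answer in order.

Label each position W (a win for the player to move) or L (a loss). A position with no legal move is L; any other position is W exactly when some move reaches an L, and L when every move reaches a W.
n=0: no move → L
n=1: no move → L
n=2: →0(L), so W
n=3: →1(L), so W
n=4: →2(W) only, which is W, so L
n=5: →3(W) only, which is W, so L
n=6: →4(L), so W
n=7: →5(L), so W
n=8: →6(W), 2(W) — all W, so L
n=9: →7(W), 3(W) — all W, so L
n=10: →8(L), so W
n=11: →9(L), so W
n=12: →10(W), 6(W) — all W, so L
n=13: →11(W), 7(W) — all W, so L
n=14: →12(L), so W
n=15: →13(L), so W
n=16: →14(W), 10(W) — all W, so L
n=17: →15(W), 11(W) — all W, so L
n=18: →16(L), so W
n=19: →17(L), so W
n=20: →18(W), 14(W) — all W, so L
n=21: →19(W), 15(W) — all W, so L
n=22: →20(L), so W
n=23: →21(L), so W
n=24: →22(W), 18(W) — all W, so L
n=25: →23(W), 19(W) — all W, so L
n=26: →24(L), so W
n=27: →25(L), so W
n=28: →26(W), 22(W) — all W, so L
n=29: →27(W), 23(W) — all W, so L
n=30: →28(L), so W
n=31: →29(L), so W
n=32: →30(W), 26(W) — all W, so L

32: L, 6: W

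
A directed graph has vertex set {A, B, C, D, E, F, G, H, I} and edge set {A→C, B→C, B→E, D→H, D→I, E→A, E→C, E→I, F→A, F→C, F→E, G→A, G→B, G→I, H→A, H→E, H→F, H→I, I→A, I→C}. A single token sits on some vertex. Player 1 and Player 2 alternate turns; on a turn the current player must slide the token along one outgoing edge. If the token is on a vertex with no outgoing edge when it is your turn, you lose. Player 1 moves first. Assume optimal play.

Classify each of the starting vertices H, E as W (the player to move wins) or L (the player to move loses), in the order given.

H: L, E: W

Label each position W (a win for the player to move) or L (a loss). A position with no legal move is L; any other position is W exactly when some move reaches an L, and L when every move reaches a W.
Every edge goes from a vertex to one that appears earlier in the order C, A, I, E, B, G, F, H, D, so processing vertices in that order labels each vertex after all of its successors.
C: no outgoing edge → L
A: →C(L), so W
I: →C(L), so W
E: →C(L), so W
B: →C(L), so W
G: →B(W), I(W), A(W) — all W, so L
F: →C(L), so W
H: →F(W), E(W), I(W), A(W) — all W, so L
D: →H(L), so W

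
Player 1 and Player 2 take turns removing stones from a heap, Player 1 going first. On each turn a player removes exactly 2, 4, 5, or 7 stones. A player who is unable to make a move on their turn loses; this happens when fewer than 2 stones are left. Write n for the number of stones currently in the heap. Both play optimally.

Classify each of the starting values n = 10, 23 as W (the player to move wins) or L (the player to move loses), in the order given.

10: L, 23: W

Positions with no move are L. A position that does have a move is losing for the player to move precisely when every available move leads to a winning position for the opponent. Fill in the labels:
n=0: no move → L
n=1: no move → L
n=2: reaches L-position 0 → W
n=3: reaches L-position 1 → W
n=4: reaches L-position 0 → W
n=5: reaches L-position 1 → W
n=6: reaches L-position 1 → W
n=7: reaches L-position 0 → W
n=8: reaches L-position 1 → W
n=9: only reaches 7(W), 5(W), 4(W), 2(W), all W → L
n=10: only reaches 8(W), 6(W), 5(W), 3(W), all W → L
n=11: reaches L-position 9 → W
n=12: reaches L-position 10 → W
n=13: reaches L-position 9 → W
n=14: reaches L-position 10 → W
n=15: reaches L-position 10 → W
n=16: reaches L-position 9 → W
n=17: reaches L-position 10 → W
n=18: only reaches 16(W), 14(W), 13(W), 11(W), all W → L
n=19: only reaches 17(W), 15(W), 14(W), 12(W), all W → L
n=20: reaches L-position 18 → W
n=21: reaches L-position 19 → W
n=22: reaches L-position 18 → W
n=23: reaches L-position 19 → W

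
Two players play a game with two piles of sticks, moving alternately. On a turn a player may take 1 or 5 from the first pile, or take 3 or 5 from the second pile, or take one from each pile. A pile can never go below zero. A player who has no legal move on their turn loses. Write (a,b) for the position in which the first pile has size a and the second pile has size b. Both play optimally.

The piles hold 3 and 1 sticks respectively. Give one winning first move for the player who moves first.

Work bottom-up. With no move the player to move loses. Otherwise the position is W if at least one move leads to an L position for the opponent, and L if every move leads to a W.
No move ever increases a pile, so every position that can arise here has a ≤ 3 and b ≤ 1; it is enough to label the cells with 0 ≤ a ≤ 3 and 0 ≤ b ≤ 1.
Every move lowers a or b (never raises either), so fill the grid row by row in increasing a, and left to right within a row: each cell's successors are then already labelled.
      b=0  b=1
a=0:    L    L
a=1:    W    W
a=2:    L    L
a=3:    W    W
Cells with no legal move (terminal, hence L): (0,0), (0,1).
The remaining L cells, each justified by listing all of its moves:
(2,0): the only move is to (1,0)(W), a W ⇒ L
(2,1): moves to (1,1)(W), (1,0)(W); every one is W ⇒ L
Every other cell has at least one move into one of the L cells above, so it is W.
From (3,1), the L positions reachable in one move are: (2,1), (2,0). Any move reaching one of these is winning.

Move to (2,1).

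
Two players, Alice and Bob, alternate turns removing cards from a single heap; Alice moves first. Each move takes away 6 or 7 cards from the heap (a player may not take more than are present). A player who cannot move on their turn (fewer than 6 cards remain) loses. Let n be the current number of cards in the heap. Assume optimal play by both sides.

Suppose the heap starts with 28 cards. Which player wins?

Bob wins.

Use the standard recursion: the mover loses at a terminal position; elsewhere, the mover wins exactly when some move hands the opponent an L position.
n=0: no move → L
n=1: no move → L
n=2: no move → L
n=3: no move → L
n=4: no move → L
n=5: no move → L
n=6: W (go to 0, an L position)
n=7: W (go to 1, an L position)
n=8: W (go to 2, an L position)
n=9: W (go to 3, an L position)
n=10: W (go to 4, an L position)
n=11: W (go to 5, an L position)
n=12: W (go to 5, an L position)
n=13: L (options 7(W), 6(W) are all W)
n=14: L (options 8(W), 7(W) are all W)
n=15: L (options 9(W), 8(W) are all W)
n=16: L (options 10(W), 9(W) are all W)
n=17: L (options 11(W), 10(W) are all W)
n=18: L (options 12(W), 11(W) are all W)
n=19: W (go to 13, an L position)
n=20: W (go to 14, an L position)
n=21: W (go to 15, an L position)
n=22: W (go to 16, an L position)
n=23: W (go to 17, an L position)
n=24: W (go to 18, an L position)
n=25: W (go to 18, an L position)
n=26: L (options 20(W), 19(W) are all W)
n=27: L (options 21(W), 20(W) are all W)
n=28: L (options 22(W), 21(W) are all W)
The starting position 28 is L: whatever Alice does, the opponent receives a W position.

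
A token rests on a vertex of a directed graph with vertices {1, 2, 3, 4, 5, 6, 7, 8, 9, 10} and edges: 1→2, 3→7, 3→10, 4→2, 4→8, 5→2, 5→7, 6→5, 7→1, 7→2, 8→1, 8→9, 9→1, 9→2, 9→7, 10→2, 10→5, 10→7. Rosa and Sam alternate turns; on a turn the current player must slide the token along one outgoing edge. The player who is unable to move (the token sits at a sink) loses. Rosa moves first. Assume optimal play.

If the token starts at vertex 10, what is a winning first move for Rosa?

Move to 2.

Classify positions by backward induction: terminal positions (no move available) are L. From any other position, the mover wins iff some move reaches an L.
Every edge goes from a vertex to one that appears earlier in the order 2, 1, 7, 9, 8, 5, 4, 6, 10, 3, so processing vertices in that order labels each vertex after all of its successors.
2: no outgoing edge → L
1: →2(L), so W
7: →2(L), so W
9: →2(L), so W
8: →9(W), 1(W) — all W, so L
5: →2(L), so W
4: →8(L), so W
6: →5(W) only, which is W, so L
10: →2(L), so W
3: →10(W), 7(W) — all W, so L
From 10, the L positions reachable in one move are: 2.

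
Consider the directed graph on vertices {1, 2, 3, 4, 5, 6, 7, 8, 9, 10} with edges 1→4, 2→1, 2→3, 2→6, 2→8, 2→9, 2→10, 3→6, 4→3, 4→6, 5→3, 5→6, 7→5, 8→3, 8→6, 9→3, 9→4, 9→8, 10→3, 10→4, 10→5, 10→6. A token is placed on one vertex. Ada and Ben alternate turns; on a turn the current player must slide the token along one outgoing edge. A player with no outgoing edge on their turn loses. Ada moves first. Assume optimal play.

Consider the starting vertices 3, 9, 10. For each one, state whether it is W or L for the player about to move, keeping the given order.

Positions with no move are L. A position that does have a move is losing for the player to move precisely when every available move leads to a winning position for the opponent. Fill in the labels:
Every edge goes from a vertex to one that appears earlier in the order 6, 3, 4, 1, 8, 5, 10, 9, 7, 2, so processing vertices in that order labels each vertex after all of its successors.
6: no outgoing edge → L
3: can move to 6, which is L ⇒ W
4: can move to 6, which is L ⇒ W
1: the only move is to 4(W), a W ⇒ L
8: can move to 6, which is L ⇒ W
5: can move to 6, which is L ⇒ W
10: can move to 6, which is L ⇒ W
9: moves to 8(W), 4(W), 3(W); every one is W ⇒ L
7: the only move is to 5(W), a W ⇒ L
2: can move to 9, which is L ⇒ W

3: W, 9: L, 10: W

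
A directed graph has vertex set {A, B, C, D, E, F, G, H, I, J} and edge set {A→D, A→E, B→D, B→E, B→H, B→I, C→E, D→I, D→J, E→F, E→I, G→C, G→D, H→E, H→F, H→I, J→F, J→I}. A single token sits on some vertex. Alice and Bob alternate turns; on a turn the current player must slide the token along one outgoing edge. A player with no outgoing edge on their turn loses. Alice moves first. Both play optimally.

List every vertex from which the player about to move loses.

A, C, F, I

Build the W/L table. Terminal = L. A non-terminal position is W if it has a move to some L; otherwise it is L.
Every edge goes from a vertex to one that appears earlier in the order I, F, J, E, H, D, B, C, G, A, so processing vertices in that order labels each vertex after all of its successors.
I: no outgoing edge → L
F: no outgoing edge → L
J: reaches L-position F → W
E: reaches L-position F → W
H: reaches L-position F → W
D: reaches L-position I → W
B: reaches L-position I → W
C: only reaches E(W), which is W → L
G: reaches L-position C → W
A: only reaches D(W), E(W), all W → L
Reading off the rows marked L gives the requested list; there are 4 such vertices.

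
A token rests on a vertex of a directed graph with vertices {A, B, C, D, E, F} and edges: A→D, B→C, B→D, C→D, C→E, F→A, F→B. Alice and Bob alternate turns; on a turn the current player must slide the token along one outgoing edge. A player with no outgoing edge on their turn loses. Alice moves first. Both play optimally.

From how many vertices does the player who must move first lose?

3

Positions with no move are L. A position that does have a move is losing for the player to move precisely when every available move leads to a winning position for the opponent. Fill in the labels:
Every edge goes from a vertex to one that appears earlier in the order E, D, A, C, B, F, so processing vertices in that order labels each vertex after all of its successors.
E: no outgoing edge → L
D: no outgoing edge → L
A: reaches L-position D → W
C: reaches L-position D → W
B: reaches L-position D → W
F: only reaches B(W), A(W), all W → L
The L vertices are D, E, F; that is 3 in all.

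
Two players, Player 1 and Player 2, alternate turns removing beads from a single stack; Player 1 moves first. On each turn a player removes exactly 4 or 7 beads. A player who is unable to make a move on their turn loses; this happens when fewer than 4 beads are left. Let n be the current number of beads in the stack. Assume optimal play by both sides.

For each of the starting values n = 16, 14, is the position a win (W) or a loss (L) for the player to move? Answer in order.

16: W, 14: L

Classify positions by backward induction: terminal positions (no move available) are L. From any other position, the mover wins iff some move reaches an L.
n=0: no move → L
n=1: no move → L
n=2: no move → L
n=3: no move → L
n=4: reaches L-position 0 → W
n=5: reaches L-position 1 → W
n=6: reaches L-position 2 → W
n=7: reaches L-position 3 → W
n=8: reaches L-position 1 → W
n=9: reaches L-position 2 → W
n=10: reaches L-position 3 → W
n=11: only reaches 7(W), 4(W), all W → L
n=12: only reaches 8(W), 5(W), all W → L
n=13: only reaches 9(W), 6(W), all W → L
n=14: only reaches 10(W), 7(W), all W → L
n=15: reaches L-position 11 → W
n=16: reaches L-position 12 → W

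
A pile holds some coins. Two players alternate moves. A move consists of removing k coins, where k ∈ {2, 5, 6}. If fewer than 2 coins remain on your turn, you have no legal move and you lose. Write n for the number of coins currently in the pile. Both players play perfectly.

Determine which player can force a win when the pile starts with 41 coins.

The second player wins.

Work bottom-up. With no move the player to move loses. Otherwise the position is W if at least one move leads to an L position for the opponent, and L if every move leads to a W.
n=0: no move → L
n=1: no move → L
n=2: →0(L), so W
n=3: →1(L), so W
n=4: →2(W) only, which is W, so L
n=5: →0(L), so W
n=6: →4(L), so W
n=7: →1(L), so W
n=8: →6(W), 3(W), 2(W) — all W, so L
n=9: →4(L), so W
n=10: →8(L), so W
n=11: →9(W), 6(W), 5(W) — all W, so L
n=12: →10(W), 7(W), 6(W) — all W, so L
n=13: →11(L), so W
n=14: →12(L), so W
n=15: →13(W), 10(W), 9(W) — all W, so L
n=16: →11(L), so W
n=17: →15(L), so W
n=18: →12(L), so W
n=19: →17(W), 14(W), 13(W) — all W, so L
n=20: →15(L), so W
n=21: →19(L), so W
n=22: →20(W), 17(W), 16(W) — all W, so L
n=23: →21(W), 18(W), 17(W) — all W, so L
n=24: →22(L), so W
n=25: →23(L), so W
n=26: →24(W), 21(W), 20(W) — all W, so L
n=27: →22(L), so W
n=28: →26(L), so W
n=29: →23(L), so W
n=30: →28(W), 25(W), 24(W) — all W, so L
n=31: →26(L), so W
n=32: →30(L), so W
n=33: →31(W), 28(W), 27(W) — all W, so L
n=34: →32(W), 29(W), 28(W) — all W, so L
n=35: →33(L), so W
n=36: →34(L), so W
n=37: →35(W), 32(W), 31(W) — all W, so L
n=38: →33(L), so W
n=39: →37(L), so W
n=40: →34(L), so W
n=41: →39(W), 36(W), 35(W) — all W, so L
The starting position 41 is L: whatever the player to move does, the opponent receives a W position.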